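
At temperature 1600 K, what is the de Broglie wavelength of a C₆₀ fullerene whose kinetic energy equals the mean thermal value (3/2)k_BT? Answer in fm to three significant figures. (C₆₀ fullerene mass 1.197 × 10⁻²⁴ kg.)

λ = 2350 fm

KE = (3/2)k_BT = 1.5 × 1.381 × 10⁻²³ × 1600 = 3.314 × 10⁻²⁰ J.
p = √(2mKE) = √(2 × 1.197 × 10⁻²⁴ × 3.314 × 10⁻²⁰) = 2.817 × 10⁻²² kg·m/s.
λ = h/p = 2.35 × 10⁻¹² m = 2350 fm.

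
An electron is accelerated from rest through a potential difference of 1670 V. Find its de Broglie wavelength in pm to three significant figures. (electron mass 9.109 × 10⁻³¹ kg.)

KE = eV = 1.602 × 10⁻¹⁹ × 1670 = 2.675 × 10⁻¹⁶ J.
p = √(2mKE) = √(2 × 9.109 × 10⁻³¹ × 2.675 × 10⁻¹⁶) = 2.208 × 10⁻²³ kg·m/s.
λ = h/p = 6.626 × 10⁻³⁴ / 2.208 × 10⁻²³ = 3.00 × 10⁻¹¹ m = 30.0 pm.

λ = 30.0 pm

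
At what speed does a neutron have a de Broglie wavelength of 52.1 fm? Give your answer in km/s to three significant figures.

p = h/λ = 6.626 × 10⁻³⁴ / 5.210 × 10⁻¹⁴ = 1.272 × 10⁻²⁰ kg·m/s.
v = p/m = 1.272 × 10⁻²⁰ / 1.675 × 10⁻²⁷ = 7.59 × 10⁶ m/s = 7590 km/s.

v = 7590 km/s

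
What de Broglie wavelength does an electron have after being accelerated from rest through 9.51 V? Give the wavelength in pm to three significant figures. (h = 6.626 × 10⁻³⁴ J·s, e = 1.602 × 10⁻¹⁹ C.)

λ = 398 pm

KE = eV = 1.602 × 10⁻¹⁹ × 9.510 = 1.524 × 10⁻¹⁸ J.
p = √(2mKE) = √(2 × 9.109 × 10⁻³¹ × 1.524 × 10⁻¹⁸) = 1.666 × 10⁻²⁴ kg·m/s.
λ = h/p = 6.626 × 10⁻³⁴ / 1.666 × 10⁻²⁴ = 3.98 × 10⁻¹⁰ m = 398 pm.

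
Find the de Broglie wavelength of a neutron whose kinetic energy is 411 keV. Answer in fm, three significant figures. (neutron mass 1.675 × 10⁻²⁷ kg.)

λ = 44.6 fm

KE = 411 keV = 6.584 × 10⁻¹⁴ J.
p = √(2mKE) = √(2 × 1.675 × 10⁻²⁷ × 6.584 × 10⁻¹⁴) = 1.485 × 10⁻²⁰ kg·m/s.
λ = h/p = 6.626 × 10⁻³⁴ / 1.485 × 10⁻²⁰ = 4.46 × 10⁻¹⁴ m = 44.6 fm.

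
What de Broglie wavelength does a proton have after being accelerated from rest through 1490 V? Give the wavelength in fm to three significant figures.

KE = eV = 1.602 × 10⁻¹⁹ × 1490 = 2.387 × 10⁻¹⁶ J.
p = √(2mKE) = √(2 × 1.673 × 10⁻²⁷ × 2.387 × 10⁻¹⁶) = 8.937 × 10⁻²² kg·m/s.
λ = h/p = 6.626 × 10⁻³⁴ / 8.937 × 10⁻²² = 7.41 × 10⁻¹³ m = 741 fm.

λ = 741 fm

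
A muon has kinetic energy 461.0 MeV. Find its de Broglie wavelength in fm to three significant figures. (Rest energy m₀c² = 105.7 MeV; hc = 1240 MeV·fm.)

λ = 2.23 fm

Total energy E = KE + m₀c² = 461.0 + 105.7 = 566.7 MeV.
(pc)² = E² − (m₀c²)² = (566.7)² − (105.7)² = 3.100 × 10⁵ MeV², so pc = 556.8 MeV.
λ = hc/(pc) = 1240 MeV·fm / 556.8 MeV = 2.23 fm.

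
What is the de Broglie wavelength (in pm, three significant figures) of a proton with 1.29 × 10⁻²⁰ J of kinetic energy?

λ = 101 pm

p = √(2mKE) = √(2 × 1.673 × 10⁻²⁷ × 1.290 × 10⁻²⁰) = 6.570 × 10⁻²⁴ kg·m/s.
λ = h/p = 6.626 × 10⁻³⁴ / 6.570 × 10⁻²⁴ = 1.01 × 10⁻¹⁰ m = 101 pm.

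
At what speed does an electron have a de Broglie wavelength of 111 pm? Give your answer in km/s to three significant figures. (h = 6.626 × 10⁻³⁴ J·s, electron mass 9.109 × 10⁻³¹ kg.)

v = 6550 km/s

p = h/λ = 6.626 × 10⁻³⁴ / 1.110 × 10⁻¹⁰ = 5.969 × 10⁻²⁴ kg·m/s.
v = p/m = 5.969 × 10⁻²⁴ / 9.109 × 10⁻³¹ = 6.55 × 10⁶ m/s = 6550 km/s.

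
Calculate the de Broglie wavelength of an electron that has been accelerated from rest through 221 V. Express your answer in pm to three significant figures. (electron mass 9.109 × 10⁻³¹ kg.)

KE = eV = 1.602 × 10⁻¹⁹ × 221.0 = 3.540 × 10⁻¹⁷ J.
p = √(2mKE) = √(2 × 9.109 × 10⁻³¹ × 3.540 × 10⁻¹⁷) = 8.031 × 10⁻²⁴ kg·m/s.
λ = h/p = 6.626 × 10⁻³⁴ / 8.031 × 10⁻²⁴ = 8.25 × 10⁻¹¹ m = 82.5 pm.

λ = 82.5 pm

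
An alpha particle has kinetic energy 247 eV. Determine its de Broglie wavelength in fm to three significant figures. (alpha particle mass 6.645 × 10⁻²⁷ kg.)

KE = 247 eV = 3.957 × 10⁻¹⁷ J.
p = √(2mKE) = √(2 × 6.645 × 10⁻²⁷ × 3.957 × 10⁻¹⁷) = 7.252 × 10⁻²² kg·m/s.
λ = h/p = 6.626 × 10⁻³⁴ / 7.252 × 10⁻²² = 9.14 × 10⁻¹³ m = 914 fm.

λ = 914 fm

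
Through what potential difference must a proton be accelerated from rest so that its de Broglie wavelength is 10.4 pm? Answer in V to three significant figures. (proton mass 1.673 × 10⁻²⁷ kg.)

V = 7.57 V

p = h/λ = 6.626 × 10⁻³⁴ / 1.040 × 10⁻¹¹ = 6.371 × 10⁻²³ kg·m/s.
KE = p²/(2m) = 1.213 × 10⁻¹⁸ J.
V = KE/e = 1.213 × 10⁻¹⁸ / (1.602 × 10⁻¹⁹) = 7.57 V.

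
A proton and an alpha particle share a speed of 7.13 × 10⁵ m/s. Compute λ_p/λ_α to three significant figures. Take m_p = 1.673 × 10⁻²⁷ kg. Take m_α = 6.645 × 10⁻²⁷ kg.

At fixed v, p = mv so λ = h/(mv) ∝ 1/m.
λ_p/λ_α = m_α/m_p = 6.645 × 10⁻²⁷/1.673 × 10⁻²⁷ = 3.97.

λ_p/λ_α = 3.97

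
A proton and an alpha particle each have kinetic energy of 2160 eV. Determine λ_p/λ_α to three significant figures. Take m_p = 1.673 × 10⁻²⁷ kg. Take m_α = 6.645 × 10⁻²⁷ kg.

λ_p/λ_α = 1.99

At fixed KE, p = √(2mKE) so λ = h/p ∝ 1/√m.
λ_p/λ_α = √(m_α/m_p) = √(6.645 × 10⁻²⁷/1.673 × 10⁻²⁷) = √(3.972) = 1.99.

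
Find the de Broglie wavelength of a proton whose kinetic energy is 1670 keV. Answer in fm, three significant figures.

KE = 1670 keV = 2.675 × 10⁻¹³ J.
p = √(2mKE) = √(2 × 1.673 × 10⁻²⁷ × 2.675 × 10⁻¹³) = 2.992 × 10⁻²⁰ kg·m/s.
λ = h/p = 6.626 × 10⁻³⁴ / 2.992 × 10⁻²⁰ = 2.21 × 10⁻¹⁴ m = 22.1 fm.

λ = 22.1 fm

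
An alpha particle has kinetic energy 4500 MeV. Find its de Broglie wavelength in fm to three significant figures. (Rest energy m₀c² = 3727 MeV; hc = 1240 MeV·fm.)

λ = 0.169 fm

Total energy E = KE + m₀c² = 4500 + 3727 = 8227 MeV.
(pc)² = E² − (m₀c²)² = (8227)² − (3727)² = 5.379 × 10⁷ MeV², so pc = 7334 MeV.
λ = hc/(pc) = 1240 MeV·fm / 7334 MeV = 0.169 fm.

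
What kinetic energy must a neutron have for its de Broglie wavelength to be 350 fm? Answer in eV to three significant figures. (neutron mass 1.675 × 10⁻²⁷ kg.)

p = h/λ = 6.626 × 10⁻³⁴ / 3.500 × 10⁻¹³ = 1.893 × 10⁻²¹ kg·m/s.
KE = p²/(2m) = (1.893 × 10⁻²¹)² / (2 × 1.675 × 10⁻²⁷) = 1.070 × 10⁻¹⁵ J = 6680 eV.

KE = 6680 eV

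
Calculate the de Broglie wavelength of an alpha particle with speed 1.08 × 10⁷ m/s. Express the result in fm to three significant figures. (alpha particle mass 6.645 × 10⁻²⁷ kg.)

p = mv = 6.645 × 10⁻²⁷ × 1.08 × 10⁷ = 7.177 × 10⁻²⁰ kg·m/s.
λ = h/p = 6.626 × 10⁻³⁴ / 7.177 × 10⁻²⁰ = 9.23 × 10⁻¹⁵ m = 9.23 fm.

λ = 9.23 fm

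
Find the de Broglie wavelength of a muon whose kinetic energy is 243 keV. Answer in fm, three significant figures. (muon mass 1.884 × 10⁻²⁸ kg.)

λ = 173 fm

KE = 243 keV = 3.893 × 10⁻¹⁴ J.
p = √(2mKE) = √(2 × 1.884 × 10⁻²⁸ × 3.893 × 10⁻¹⁴) = 3.830 × 10⁻²¹ kg·m/s.
λ = h/p = 6.626 × 10⁻³⁴ / 3.830 × 10⁻²¹ = 1.73 × 10⁻¹³ m = 173 fm.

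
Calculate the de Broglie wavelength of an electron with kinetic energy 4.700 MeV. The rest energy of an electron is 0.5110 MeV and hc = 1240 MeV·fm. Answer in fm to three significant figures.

λ = 239 fm

Total energy E = KE + m₀c² = 4.700 + 0.5110 = 5.2110 MeV.
(pc)² = E² − (m₀c²)² = (5.2110)² − (0.5110)² = 26.89 MeV², so pc = 5.186 MeV.
λ = hc/(pc) = 1240 MeV·fm / 5.186 MeV = 239 fm.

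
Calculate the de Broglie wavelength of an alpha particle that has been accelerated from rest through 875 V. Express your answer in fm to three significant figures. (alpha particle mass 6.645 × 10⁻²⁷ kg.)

KE = 2eV = 2 × 1.602 × 10⁻¹⁹ × 875.0 = 2.804 × 10⁻¹⁶ J.
p = √(2mKE) = √(2 × 6.645 × 10⁻²⁷ × 2.804 × 10⁻¹⁶) = 1.930 × 10⁻²¹ kg·m/s.
λ = h/p = 6.626 × 10⁻³⁴ / 1.930 × 10⁻²¹ = 3.43 × 10⁻¹³ m = 343 fm.

λ = 343 fm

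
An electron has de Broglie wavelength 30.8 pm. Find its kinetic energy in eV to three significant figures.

KE = 1590 eV

p = h/λ = 6.626 × 10⁻³⁴ / 3.080 × 10⁻¹¹ = 2.151 × 10⁻²³ kg·m/s.
KE = p²/(2m) = (2.151 × 10⁻²³)² / (2 × 9.109 × 10⁻³¹) = 2.540 × 10⁻¹⁶ J = 1590 eV.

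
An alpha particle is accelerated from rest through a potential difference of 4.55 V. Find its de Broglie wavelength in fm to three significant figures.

λ = 4760 fm

KE = 2eV = 2 × 1.602 × 10⁻¹⁹ × 4.550 = 1.458 × 10⁻¹⁸ J.
p = √(2mKE) = √(2 × 6.645 × 10⁻²⁷ × 1.458 × 10⁻¹⁸) = 1.392 × 10⁻²² kg·m/s.
λ = h/p = 6.626 × 10⁻³⁴ / 1.392 × 10⁻²² = 4.76 × 10⁻¹² m = 4760 fm.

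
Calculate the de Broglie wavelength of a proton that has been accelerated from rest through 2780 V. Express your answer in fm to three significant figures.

KE = eV = 1.602 × 10⁻¹⁹ × 2780 = 4.454 × 10⁻¹⁶ J.
p = √(2mKE) = √(2 × 1.673 × 10⁻²⁷ × 4.454 × 10⁻¹⁶) = 1.221 × 10⁻²¹ kg·m/s.
λ = h/p = 6.626 × 10⁻³⁴ / 1.221 × 10⁻²¹ = 5.43 × 10⁻¹³ m = 543 fm.

λ = 543 fm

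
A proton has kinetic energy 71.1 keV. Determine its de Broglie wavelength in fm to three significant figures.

KE = 71.1 keV = 1.139 × 10⁻¹⁴ J.
p = √(2mKE) = √(2 × 1.673 × 10⁻²⁷ × 1.139 × 10⁻¹⁴) = 6.173 × 10⁻²¹ kg·m/s.
λ = h/p = 6.626 × 10⁻³⁴ / 6.173 × 10⁻²¹ = 1.07 × 10⁻¹³ m = 107 fm.

λ = 107 fm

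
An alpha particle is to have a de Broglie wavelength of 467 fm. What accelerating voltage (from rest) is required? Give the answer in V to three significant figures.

V = 473 V

p = h/λ = 6.626 × 10⁻³⁴ / 4.670 × 10⁻¹³ = 1.419 × 10⁻²¹ kg·m/s.
KE = p²/(2m) = 1.515 × 10⁻¹⁶ J.
V = KE/2e = 1.515 × 10⁻¹⁶ / (2 × 1.602 × 10⁻¹⁹) = 473 V.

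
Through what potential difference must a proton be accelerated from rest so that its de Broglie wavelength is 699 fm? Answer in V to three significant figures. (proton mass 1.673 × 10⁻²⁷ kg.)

p = h/λ = 6.626 × 10⁻³⁴ / 6.990 × 10⁻¹³ = 9.479 × 10⁻²² kg·m/s.
KE = p²/(2m) = 2.685 × 10⁻¹⁶ J.
V = KE/e = 2.685 × 10⁻¹⁶ / (1.602 × 10⁻¹⁹) = 1680 V.

V = 1680 V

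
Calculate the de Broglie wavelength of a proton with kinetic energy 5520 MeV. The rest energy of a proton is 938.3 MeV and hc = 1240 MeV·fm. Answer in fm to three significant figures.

λ = 0.194 fm

Total energy E = KE + m₀c² = 5520 + 938.3 = 6458.3 MeV.
(pc)² = E² − (m₀c²)² = (6458.3)² − (938.3)² = 4.083 × 10⁷ MeV², so pc = 6390 MeV.
λ = hc/(pc) = 1240 MeV·fm / 6390 MeV = 0.194 fm.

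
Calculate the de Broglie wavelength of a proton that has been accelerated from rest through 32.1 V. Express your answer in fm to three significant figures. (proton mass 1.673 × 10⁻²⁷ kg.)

KE = eV = 1.602 × 10⁻¹⁹ × 32.10 = 5.142 × 10⁻¹⁸ J.
p = √(2mKE) = √(2 × 1.673 × 10⁻²⁷ × 5.142 × 10⁻¹⁸) = 1.312 × 10⁻²² kg·m/s.
λ = h/p = 6.626 × 10⁻³⁴ / 1.312 × 10⁻²² = 5.05 × 10⁻¹² m = 5050 fm.

λ = 5050 fm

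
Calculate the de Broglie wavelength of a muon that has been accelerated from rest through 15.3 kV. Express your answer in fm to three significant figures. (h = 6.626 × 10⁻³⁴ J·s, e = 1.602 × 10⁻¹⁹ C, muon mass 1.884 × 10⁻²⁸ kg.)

KE = eV = 1.602 × 10⁻¹⁹ × 1.530 × 10⁴ = 2.451 × 10⁻¹⁵ J.
p = √(2mKE) = √(2 × 1.884 × 10⁻²⁸ × 2.451 × 10⁻¹⁵) = 9.610 × 10⁻²² kg·m/s.
λ = h/p = 6.626 × 10⁻³⁴ / 9.610 × 10⁻²² = 6.89 × 10⁻¹³ m = 689 fm.

λ = 689 fm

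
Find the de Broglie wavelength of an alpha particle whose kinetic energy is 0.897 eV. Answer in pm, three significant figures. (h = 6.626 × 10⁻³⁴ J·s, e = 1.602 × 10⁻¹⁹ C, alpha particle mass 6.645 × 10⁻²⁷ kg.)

λ = 15.2 pm

KE = 0.897 eV = 1.437 × 10⁻¹⁹ J.
p = √(2mKE) = √(2 × 6.645 × 10⁻²⁷ × 1.437 × 10⁻¹⁹) = 4.370 × 10⁻²³ kg·m/s.
λ = h/p = 6.626 × 10⁻³⁴ / 4.370 × 10⁻²³ = 1.52 × 10⁻¹¹ m = 15.2 pm.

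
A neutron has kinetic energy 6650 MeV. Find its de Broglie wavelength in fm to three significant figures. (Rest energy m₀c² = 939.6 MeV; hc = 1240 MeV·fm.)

Total energy E = KE + m₀c² = 6650 + 939.6 = 7589.6 MeV.
(pc)² = E² − (m₀c²)² = (7589.6)² − (939.6)² = 5.672 × 10⁷ MeV², so pc = 7531 MeV.
λ = hc/(pc) = 1240 MeV·fm / 7531 MeV = 0.165 fm.

λ = 0.165 fm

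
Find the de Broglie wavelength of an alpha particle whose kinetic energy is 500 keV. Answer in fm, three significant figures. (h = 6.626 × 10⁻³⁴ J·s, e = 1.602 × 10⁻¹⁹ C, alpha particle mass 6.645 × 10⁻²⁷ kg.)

λ = 20.3 fm

KE = 500 keV = 8.010 × 10⁻¹⁴ J.
p = √(2mKE) = √(2 × 6.645 × 10⁻²⁷ × 8.010 × 10⁻¹⁴) = 3.263 × 10⁻²⁰ kg·m/s.
λ = h/p = 6.626 × 10⁻³⁴ / 3.263 × 10⁻²⁰ = 2.03 × 10⁻¹⁴ m = 20.3 fm.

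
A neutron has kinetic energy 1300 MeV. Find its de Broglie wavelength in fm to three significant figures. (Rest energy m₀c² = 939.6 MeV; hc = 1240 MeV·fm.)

λ = 0.610 fm

Total energy E = KE + m₀c² = 1300 + 939.6 = 2239.6 MeV.
(pc)² = E² − (m₀c²)² = (2239.6)² − (939.6)² = 4.133 × 10⁶ MeV², so pc = 2033 MeV.
λ = hc/(pc) = 1240 MeV·fm / 2033 MeV = 0.610 fm.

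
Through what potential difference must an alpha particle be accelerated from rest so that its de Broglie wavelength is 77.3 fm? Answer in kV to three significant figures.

V = 17.3 kV

p = h/λ = 6.626 × 10⁻³⁴ / 7.730 × 10⁻¹⁴ = 8.572 × 10⁻²¹ kg·m/s.
KE = p²/(2m) = 5.529 × 10⁻¹⁵ J.
V = KE/2e = 5.529 × 10⁻¹⁵ / (2 × 1.602 × 10⁻¹⁹) = 17.3 kV.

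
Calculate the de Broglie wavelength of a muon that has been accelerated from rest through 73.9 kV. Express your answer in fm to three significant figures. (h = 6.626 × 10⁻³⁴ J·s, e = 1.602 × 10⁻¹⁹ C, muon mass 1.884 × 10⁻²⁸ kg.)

λ = 314 fm

KE = eV = 1.602 × 10⁻¹⁹ × 7.390 × 10⁴ = 1.184 × 10⁻¹⁴ J.
p = √(2mKE) = √(2 × 1.884 × 10⁻²⁸ × 1.184 × 10⁻¹⁴) = 2.112 × 10⁻²¹ kg·m/s.
λ = h/p = 6.626 × 10⁻³⁴ / 2.112 × 10⁻²¹ = 3.14 × 10⁻¹³ m = 314 fm.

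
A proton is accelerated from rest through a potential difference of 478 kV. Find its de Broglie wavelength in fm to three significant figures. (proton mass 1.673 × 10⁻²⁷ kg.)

λ = 41.4 fm

KE = eV = 1.602 × 10⁻¹⁹ × 4.780 × 10⁵ = 7.658 × 10⁻¹⁴ J.
p = √(2mKE) = √(2 × 1.673 × 10⁻²⁷ × 7.658 × 10⁻¹⁴) = 1.601 × 10⁻²⁰ kg·m/s.
λ = h/p = 6.626 × 10⁻³⁴ / 1.601 × 10⁻²⁰ = 4.14 × 10⁻¹⁴ m = 41.4 fm.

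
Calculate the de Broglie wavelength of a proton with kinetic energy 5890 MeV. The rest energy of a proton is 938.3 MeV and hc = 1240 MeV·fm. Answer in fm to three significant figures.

λ = 0.183 fm

Total energy E = KE + m₀c² = 5890 + 938.3 = 6828.3 MeV.
(pc)² = E² − (m₀c²)² = (6828.3)² − (938.3)² = 4.575 × 10⁷ MeV², so pc = 6764 MeV.
λ = hc/(pc) = 1240 MeV·fm / 6764 MeV = 0.183 fm.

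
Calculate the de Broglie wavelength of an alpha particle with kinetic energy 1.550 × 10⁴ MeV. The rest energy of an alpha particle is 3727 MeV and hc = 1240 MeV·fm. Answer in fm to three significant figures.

Total energy E = KE + m₀c² = 1.550 × 10⁴ + 3727 = 19227 MeV.
(pc)² = E² − (m₀c²)² = (19227)² − (3727)² = 3.558 × 10⁸ MeV², so pc = 1.886 × 10⁴ MeV.
λ = hc/(pc) = 1240 MeV·fm / 1.886 × 10⁴ MeV = 0.0657 fm.

λ = 0.0657 fm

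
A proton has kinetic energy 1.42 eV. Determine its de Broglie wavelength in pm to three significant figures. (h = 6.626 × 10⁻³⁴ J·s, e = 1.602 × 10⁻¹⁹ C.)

λ = 24.0 pm

KE = 1.42 eV = 2.275 × 10⁻¹⁹ J.
p = √(2mKE) = √(2 × 1.673 × 10⁻²⁷ × 2.275 × 10⁻¹⁹) = 2.759 × 10⁻²³ kg·m/s.
λ = h/p = 6.626 × 10⁻³⁴ / 2.759 × 10⁻²³ = 2.40 × 10⁻¹¹ m = 24.0 pm.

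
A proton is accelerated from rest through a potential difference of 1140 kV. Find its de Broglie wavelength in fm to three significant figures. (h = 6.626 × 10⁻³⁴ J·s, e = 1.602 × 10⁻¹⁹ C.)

λ = 26.8 fm

KE = eV = 1.602 × 10⁻¹⁹ × 1.140 × 10⁶ = 1.826 × 10⁻¹³ J.
p = √(2mKE) = √(2 × 1.673 × 10⁻²⁷ × 1.826 × 10⁻¹³) = 2.472 × 10⁻²⁰ kg·m/s.
λ = h/p = 6.626 × 10⁻³⁴ / 2.472 × 10⁻²⁰ = 2.68 × 10⁻¹⁴ m = 26.8 fm.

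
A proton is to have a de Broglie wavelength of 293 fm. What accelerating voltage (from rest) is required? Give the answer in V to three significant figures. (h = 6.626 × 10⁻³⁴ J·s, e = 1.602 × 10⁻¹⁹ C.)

p = h/λ = 6.626 × 10⁻³⁴ / 2.930 × 10⁻¹³ = 2.261 × 10⁻²¹ kg·m/s.
KE = p²/(2m) = 1.528 × 10⁻¹⁵ J.
V = KE/e = 1.528 × 10⁻¹⁵ / (1.602 × 10⁻¹⁹) = 9540 V.

V = 9540 V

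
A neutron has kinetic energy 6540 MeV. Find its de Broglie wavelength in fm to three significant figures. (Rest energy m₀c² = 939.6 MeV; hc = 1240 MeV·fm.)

Total energy E = KE + m₀c² = 6540 + 939.6 = 7479.6 MeV.
(pc)² = E² − (m₀c²)² = (7479.6)² − (939.6)² = 5.506 × 10⁷ MeV², so pc = 7420 MeV.
λ = hc/(pc) = 1240 MeV·fm / 7420 MeV = 0.167 fm.

λ = 0.167 fm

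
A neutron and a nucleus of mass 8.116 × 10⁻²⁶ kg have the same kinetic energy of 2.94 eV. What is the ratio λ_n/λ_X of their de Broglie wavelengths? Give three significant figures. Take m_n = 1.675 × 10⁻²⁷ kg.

λ_n/λ_X = 6.96

At fixed KE, p = √(2mKE) so λ = h/p ∝ 1/√m.
λ_n/λ_X = √(m_X/m_n) = √(8.116 × 10⁻²⁶/1.675 × 10⁻²⁷) = √(48.45) = 6.96.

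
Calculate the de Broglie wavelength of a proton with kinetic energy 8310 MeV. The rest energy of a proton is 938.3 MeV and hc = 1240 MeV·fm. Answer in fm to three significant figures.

Total energy E = KE + m₀c² = 8310 + 938.3 = 9248.3 MeV.
(pc)² = E² − (m₀c²)² = (9248.3)² − (938.3)² = 8.465 × 10⁷ MeV², so pc = 9201 MeV.
λ = hc/(pc) = 1240 MeV·fm / 9201 MeV = 0.135 fm.

λ = 0.135 fm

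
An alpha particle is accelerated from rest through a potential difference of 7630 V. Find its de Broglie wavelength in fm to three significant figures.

KE = 2eV = 2 × 1.602 × 10⁻¹⁹ × 7630 = 2.445 × 10⁻¹⁵ J.
p = √(2mKE) = √(2 × 6.645 × 10⁻²⁷ × 2.445 × 10⁻¹⁵) = 5.700 × 10⁻²¹ kg·m/s.
λ = h/p = 6.626 × 10⁻³⁴ / 5.700 × 10⁻²¹ = 1.16 × 10⁻¹³ m = 116 fm.

λ = 116 fm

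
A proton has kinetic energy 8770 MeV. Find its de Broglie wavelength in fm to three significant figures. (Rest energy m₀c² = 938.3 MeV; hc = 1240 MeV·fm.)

λ = 0.128 fm

Total energy E = KE + m₀c² = 8770 + 938.3 = 9708.3 MeV.
(pc)² = E² − (m₀c²)² = (9708.3)² − (938.3)² = 9.337 × 10⁷ MeV², so pc = 9663 MeV.
λ = hc/(pc) = 1240 MeV·fm / 9663 MeV = 0.128 fm.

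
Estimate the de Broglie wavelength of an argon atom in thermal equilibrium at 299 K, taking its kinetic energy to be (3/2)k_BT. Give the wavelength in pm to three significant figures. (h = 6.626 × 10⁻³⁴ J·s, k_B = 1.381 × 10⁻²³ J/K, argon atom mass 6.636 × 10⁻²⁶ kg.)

KE = (3/2)k_BT = 1.5 × 1.381 × 10⁻²³ × 299 = 6.194 × 10⁻²¹ J.
p = √(2mKE) = √(2 × 6.636 × 10⁻²⁶ × 6.194 × 10⁻²¹) = 2.867 × 10⁻²³ kg·m/s.
λ = h/p = 2.31 × 10⁻¹¹ m = 23.1 pm.

λ = 23.1 pm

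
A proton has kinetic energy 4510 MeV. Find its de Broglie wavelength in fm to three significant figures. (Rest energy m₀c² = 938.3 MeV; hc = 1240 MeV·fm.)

Total energy E = KE + m₀c² = 4510 + 938.3 = 5448.3 MeV.
(pc)² = E² − (m₀c²)² = (5448.3)² − (938.3)² = 2.880 × 10⁷ MeV², so pc = 5367 MeV.
λ = hc/(pc) = 1240 MeV·fm / 5367 MeV = 0.231 fm.

λ = 0.231 fm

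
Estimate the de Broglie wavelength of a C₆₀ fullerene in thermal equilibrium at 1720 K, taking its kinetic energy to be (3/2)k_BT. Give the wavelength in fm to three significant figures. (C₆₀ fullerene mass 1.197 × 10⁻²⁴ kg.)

λ = 2270 fm

KE = (3/2)k_BT = 1.5 × 1.381 × 10⁻²³ × 1720 = 3.563 × 10⁻²⁰ J.
p = √(2mKE) = √(2 × 1.197 × 10⁻²⁴ × 3.563 × 10⁻²⁰) = 2.921 × 10⁻²² kg·m/s.
λ = h/p = 2.27 × 10⁻¹² m = 2270 fm.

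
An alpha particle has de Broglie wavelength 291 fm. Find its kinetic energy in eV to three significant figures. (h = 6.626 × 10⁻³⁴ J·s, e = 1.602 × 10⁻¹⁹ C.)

p = h/λ = 6.626 × 10⁻³⁴ / 2.910 × 10⁻¹³ = 2.277 × 10⁻²¹ kg·m/s.
KE = p²/(2m) = (2.277 × 10⁻²¹)² / (2 × 6.645 × 10⁻²⁷) = 3.901 × 10⁻¹⁶ J = 2440 eV.

KE = 2440 eV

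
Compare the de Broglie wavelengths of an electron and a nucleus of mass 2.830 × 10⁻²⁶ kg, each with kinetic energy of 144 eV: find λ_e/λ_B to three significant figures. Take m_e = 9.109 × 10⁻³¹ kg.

λ_e/λ_B = 176

At fixed KE, p = √(2mKE) so λ = h/p ∝ 1/√m.
λ_e/λ_B = √(m_B/m_e) = √(2.830 × 10⁻²⁶/9.109 × 10⁻³¹) = √(3.107 × 10⁴) = 176.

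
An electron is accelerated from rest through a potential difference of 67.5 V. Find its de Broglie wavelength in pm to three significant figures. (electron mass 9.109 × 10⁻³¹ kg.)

λ = 149 pm

KE = eV = 1.602 × 10⁻¹⁹ × 67.50 = 1.081 × 10⁻¹⁷ J.
p = √(2mKE) = √(2 × 9.109 × 10⁻³¹ × 1.081 × 10⁻¹⁷) = 4.438 × 10⁻²⁴ kg·m/s.
λ = h/p = 6.626 × 10⁻³⁴ / 4.438 × 10⁻²⁴ = 1.49 × 10⁻¹⁰ m = 149 pm.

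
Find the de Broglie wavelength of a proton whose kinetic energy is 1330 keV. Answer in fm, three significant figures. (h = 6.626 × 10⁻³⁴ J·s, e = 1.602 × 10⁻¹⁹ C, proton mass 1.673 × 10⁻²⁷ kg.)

λ = 24.8 fm

KE = 1330 keV = 2.131 × 10⁻¹³ J.
p = √(2mKE) = √(2 × 1.673 × 10⁻²⁷ × 2.131 × 10⁻¹³) = 2.670 × 10⁻²⁰ kg·m/s.
λ = h/p = 6.626 × 10⁻³⁴ / 2.670 × 10⁻²⁰ = 2.48 × 10⁻¹⁴ m = 24.8 fm.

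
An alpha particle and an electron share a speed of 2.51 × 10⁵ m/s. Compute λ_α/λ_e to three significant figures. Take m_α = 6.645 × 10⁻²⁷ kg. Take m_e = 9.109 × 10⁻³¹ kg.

λ_α/λ_e = 1.37 × 10⁻⁴

At fixed v, p = mv so λ = h/(mv) ∝ 1/m.
λ_α/λ_e = m_e/m_α = 9.109 × 10⁻³¹/6.645 × 10⁻²⁷ = 1.37 × 10⁻⁴.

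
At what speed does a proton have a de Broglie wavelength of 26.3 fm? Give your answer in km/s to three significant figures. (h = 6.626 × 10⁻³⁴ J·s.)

p = h/λ = 6.626 × 10⁻³⁴ / 2.630 × 10⁻¹⁴ = 2.519 × 10⁻²⁰ kg·m/s.
v = p/m = 2.519 × 10⁻²⁰ / 1.673 × 10⁻²⁷ = 1.51 × 10⁷ m/s = 1.51 × 10⁴ km/s.

v = 1.51 × 10⁴ km/s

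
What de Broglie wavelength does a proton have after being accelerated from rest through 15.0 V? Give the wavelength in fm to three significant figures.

KE = eV = 1.602 × 10⁻¹⁹ × 15.00 = 2.403 × 10⁻¹⁸ J.
p = √(2mKE) = √(2 × 1.673 × 10⁻²⁷ × 2.403 × 10⁻¹⁸) = 8.967 × 10⁻²³ kg·m/s.
λ = h/p = 6.626 × 10⁻³⁴ / 8.967 × 10⁻²³ = 7.39 × 10⁻¹² m = 7390 fm.

λ = 7390 fm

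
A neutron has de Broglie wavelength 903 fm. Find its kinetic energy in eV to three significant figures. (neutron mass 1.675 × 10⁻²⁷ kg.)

p = h/λ = 6.626 × 10⁻³⁴ / 9.030 × 10⁻¹³ = 7.338 × 10⁻²² kg·m/s.
KE = p²/(2m) = (7.338 × 10⁻²²)² / (2 × 1.675 × 10⁻²⁷) = 1.607 × 10⁻¹⁶ J = 1000 eV.

KE = 1000 eV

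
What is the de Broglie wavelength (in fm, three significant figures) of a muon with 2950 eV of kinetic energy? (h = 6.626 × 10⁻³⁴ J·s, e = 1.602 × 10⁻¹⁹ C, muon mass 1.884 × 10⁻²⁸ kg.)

KE = 2950 eV = 4.726 × 10⁻¹⁶ J.
p = √(2mKE) = √(2 × 1.884 × 10⁻²⁸ × 4.726 × 10⁻¹⁶) = 4.220 × 10⁻²² kg·m/s.
λ = h/p = 6.626 × 10⁻³⁴ / 4.220 × 10⁻²² = 1.57 × 10⁻¹² m = 1570 fm.

λ = 1570 fm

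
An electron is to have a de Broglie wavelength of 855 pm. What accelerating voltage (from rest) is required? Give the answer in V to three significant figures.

p = h/λ = 6.626 × 10⁻³⁴ / 8.550 × 10⁻¹⁰ = 7.750 × 10⁻²⁵ kg·m/s.
KE = p²/(2m) = 3.297 × 10⁻¹⁹ J.
V = KE/e = 3.297 × 10⁻¹⁹ / (1.602 × 10⁻¹⁹) = 2.06 V.

V = 2.06 V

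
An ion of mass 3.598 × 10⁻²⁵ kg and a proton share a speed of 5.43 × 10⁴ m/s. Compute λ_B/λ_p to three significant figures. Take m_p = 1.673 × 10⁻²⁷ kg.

λ_B/λ_p = 4.65 × 10⁻³

At fixed v, p = mv so λ = h/(mv) ∝ 1/m.
λ_B/λ_p = m_p/m_B = 1.673 × 10⁻²⁷/3.598 × 10⁻²⁵ = 4.65 × 10⁻³.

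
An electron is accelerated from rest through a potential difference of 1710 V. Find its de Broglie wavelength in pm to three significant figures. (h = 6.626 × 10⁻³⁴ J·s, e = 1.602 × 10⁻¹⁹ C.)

KE = eV = 1.602 × 10⁻¹⁹ × 1710 = 2.739 × 10⁻¹⁶ J.
p = √(2mKE) = √(2 × 9.109 × 10⁻³¹ × 2.739 × 10⁻¹⁶) = 2.234 × 10⁻²³ kg·m/s.
λ = h/p = 6.626 × 10⁻³⁴ / 2.234 × 10⁻²³ = 2.97 × 10⁻¹¹ m = 29.7 pm.

λ = 29.7 pm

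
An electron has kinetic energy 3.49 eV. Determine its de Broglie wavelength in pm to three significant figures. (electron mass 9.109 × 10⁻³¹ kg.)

KE = 3.49 eV = 5.591 × 10⁻¹⁹ J.
p = √(2mKE) = √(2 × 9.109 × 10⁻³¹ × 5.591 × 10⁻¹⁹) = 1.009 × 10⁻²⁴ kg·m/s.
λ = h/p = 6.626 × 10⁻³⁴ / 1.009 × 10⁻²⁴ = 6.57 × 10⁻¹⁰ m = 657 pm.

λ = 657 pm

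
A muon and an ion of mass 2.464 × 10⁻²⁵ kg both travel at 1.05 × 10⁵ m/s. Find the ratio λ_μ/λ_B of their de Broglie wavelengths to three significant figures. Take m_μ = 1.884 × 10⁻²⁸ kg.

At fixed v, p = mv so λ = h/(mv) ∝ 1/m.
λ_μ/λ_B = m_B/m_μ = 2.464 × 10⁻²⁵/1.884 × 10⁻²⁸ = 1310.

λ_μ/λ_B = 1310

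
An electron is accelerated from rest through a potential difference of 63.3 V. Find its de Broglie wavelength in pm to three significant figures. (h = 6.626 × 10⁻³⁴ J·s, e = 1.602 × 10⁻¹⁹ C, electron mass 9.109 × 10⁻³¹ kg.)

λ = 154 pm

KE = eV = 1.602 × 10⁻¹⁹ × 63.30 = 1.014 × 10⁻¹⁷ J.
p = √(2mKE) = √(2 × 9.109 × 10⁻³¹ × 1.014 × 10⁻¹⁷) = 4.298 × 10⁻²⁴ kg·m/s.
λ = h/p = 6.626 × 10⁻³⁴ / 4.298 × 10⁻²⁴ = 1.54 × 10⁻¹⁰ m = 154 pm.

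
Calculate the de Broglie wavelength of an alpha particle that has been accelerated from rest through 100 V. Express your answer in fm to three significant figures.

λ = 1020 fm

KE = 2eV = 2 × 1.602 × 10⁻¹⁹ × 100.0 = 3.204 × 10⁻¹⁷ J.
p = √(2mKE) = √(2 × 6.645 × 10⁻²⁷ × 3.204 × 10⁻¹⁷) = 6.525 × 10⁻²² kg·m/s.
λ = h/p = 6.626 × 10⁻³⁴ / 6.525 × 10⁻²² = 1.02 × 10⁻¹² m = 1020 fm.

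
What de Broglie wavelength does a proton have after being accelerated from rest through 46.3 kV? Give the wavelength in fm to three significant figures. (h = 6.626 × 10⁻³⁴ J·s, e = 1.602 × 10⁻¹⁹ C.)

λ = 133 fm

KE = eV = 1.602 × 10⁻¹⁹ × 4.630 × 10⁴ = 7.417 × 10⁻¹⁵ J.
p = √(2mKE) = √(2 × 1.673 × 10⁻²⁷ × 7.417 × 10⁻¹⁵) = 4.982 × 10⁻²¹ kg·m/s.
λ = h/p = 6.626 × 10⁻³⁴ / 4.982 × 10⁻²¹ = 1.33 × 10⁻¹³ m = 133 fm.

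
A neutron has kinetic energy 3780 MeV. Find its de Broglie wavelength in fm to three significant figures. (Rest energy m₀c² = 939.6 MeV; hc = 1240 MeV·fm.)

λ = 0.268 fm

Total energy E = KE + m₀c² = 3780 + 939.6 = 4719.6 MeV.
(pc)² = E² − (m₀c²)² = (4719.6)² − (939.6)² = 2.139 × 10⁷ MeV², so pc = 4625 MeV.
λ = hc/(pc) = 1240 MeV·fm / 4625 MeV = 0.268 fm.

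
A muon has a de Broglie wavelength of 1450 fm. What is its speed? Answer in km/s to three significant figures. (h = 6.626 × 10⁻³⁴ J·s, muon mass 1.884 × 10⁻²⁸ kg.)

p = h/λ = 6.626 × 10⁻³⁴ / 1.450 × 10⁻¹² = 4.570 × 10⁻²² kg·m/s.
v = p/m = 4.570 × 10⁻²² / 1.884 × 10⁻²⁸ = 2.43 × 10⁶ m/s = 2430 km/s.

v = 2430 km/s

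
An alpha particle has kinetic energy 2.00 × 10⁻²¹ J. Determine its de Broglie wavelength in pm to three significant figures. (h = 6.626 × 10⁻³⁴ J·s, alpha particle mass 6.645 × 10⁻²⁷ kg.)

λ = 129 pm

p = √(2mKE) = √(2 × 6.645 × 10⁻²⁷ × 2.000 × 10⁻²¹) = 5.156 × 10⁻²⁴ kg·m/s.
λ = h/p = 6.626 × 10⁻³⁴ / 5.156 × 10⁻²⁴ = 1.29 × 10⁻¹⁰ m = 129 pm.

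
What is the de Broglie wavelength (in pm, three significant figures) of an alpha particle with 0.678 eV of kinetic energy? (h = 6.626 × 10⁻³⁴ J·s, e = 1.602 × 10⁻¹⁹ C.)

λ = 17.4 pm

KE = 0.678 eV = 1.086 × 10⁻¹⁹ J.
p = √(2mKE) = √(2 × 6.645 × 10⁻²⁷ × 1.086 × 10⁻¹⁹) = 3.799 × 10⁻²³ kg·m/s.
λ = h/p = 6.626 × 10⁻³⁴ / 3.799 × 10⁻²³ = 1.74 × 10⁻¹¹ m = 17.4 pm.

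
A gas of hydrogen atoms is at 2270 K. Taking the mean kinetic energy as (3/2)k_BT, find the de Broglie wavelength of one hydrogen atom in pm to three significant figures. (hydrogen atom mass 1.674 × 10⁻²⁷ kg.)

λ = 52.8 pm

KE = (3/2)k_BT = 1.5 × 1.381 × 10⁻²³ × 2270 = 4.702 × 10⁻²⁰ J.
p = √(2mKE) = √(2 × 1.674 × 10⁻²⁷ × 4.702 × 10⁻²⁰) = 1.255 × 10⁻²³ kg·m/s.
λ = h/p = 5.28 × 10⁻¹¹ m = 52.8 pm.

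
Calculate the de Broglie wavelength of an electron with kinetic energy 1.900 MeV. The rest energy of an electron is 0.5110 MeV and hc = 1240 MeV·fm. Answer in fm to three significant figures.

Total energy E = KE + m₀c² = 1.900 + 0.5110 = 2.4110 MeV.
(pc)² = E² − (m₀c²)² = (2.4110)² − (0.5110)² = 5.552 MeV², so pc = 2.356 MeV.
λ = hc/(pc) = 1240 MeV·fm / 2.356 MeV = 526 fm.

λ = 526 fm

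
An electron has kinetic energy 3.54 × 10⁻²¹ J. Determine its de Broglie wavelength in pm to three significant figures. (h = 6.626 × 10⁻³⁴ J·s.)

λ = 8250 pm

p = √(2mKE) = √(2 × 9.109 × 10⁻³¹ × 3.540 × 10⁻²¹) = 8.031 × 10⁻²⁶ kg·m/s.
λ = h/p = 6.626 × 10⁻³⁴ / 8.031 × 10⁻²⁶ = 8.25 × 10⁻⁹ m = 8250 pm.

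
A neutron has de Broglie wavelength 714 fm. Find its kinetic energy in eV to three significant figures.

p = h/λ = 6.626 × 10⁻³⁴ / 7.140 × 10⁻¹³ = 9.280 × 10⁻²² kg·m/s.
KE = p²/(2m) = (9.280 × 10⁻²²)² / (2 × 1.675 × 10⁻²⁷) = 2.571 × 10⁻¹⁶ J = 1600 eV.

KE = 1600 eV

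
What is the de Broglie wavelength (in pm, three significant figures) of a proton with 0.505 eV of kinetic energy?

λ = 40.3 pm

KE = 0.505 eV = 8.090 × 10⁻²⁰ J.
p = √(2mKE) = √(2 × 1.673 × 10⁻²⁷ × 8.090 × 10⁻²⁰) = 1.645 × 10⁻²³ kg·m/s.
λ = h/p = 6.626 × 10⁻³⁴ / 1.645 × 10⁻²³ = 4.03 × 10⁻¹¹ m = 40.3 pm.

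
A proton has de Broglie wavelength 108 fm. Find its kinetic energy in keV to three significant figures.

KE = 70.2 keV

p = h/λ = 6.626 × 10⁻³⁴ / 1.080 × 10⁻¹³ = 6.135 × 10⁻²¹ kg·m/s.
KE = p²/(2m) = (6.135 × 10⁻²¹)² / (2 × 1.673 × 10⁻²⁷) = 1.125 × 10⁻¹⁴ J = 70.2 keV.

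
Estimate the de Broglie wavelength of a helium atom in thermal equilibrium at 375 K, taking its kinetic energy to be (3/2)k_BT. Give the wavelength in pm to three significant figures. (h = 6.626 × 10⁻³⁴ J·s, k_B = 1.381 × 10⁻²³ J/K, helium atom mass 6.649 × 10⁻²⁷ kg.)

λ = 65.2 pm

KE = (3/2)k_BT = 1.5 × 1.381 × 10⁻²³ × 375 = 7.768 × 10⁻²¹ J.
p = √(2mKE) = √(2 × 6.649 × 10⁻²⁷ × 7.768 × 10⁻²¹) = 1.016 × 10⁻²³ kg·m/s.
λ = h/p = 6.52 × 10⁻¹¹ m = 65.2 pm.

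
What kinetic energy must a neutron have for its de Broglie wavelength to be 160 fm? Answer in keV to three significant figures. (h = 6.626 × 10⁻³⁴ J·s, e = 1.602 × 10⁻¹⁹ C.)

KE = 32.0 keV

p = h/λ = 6.626 × 10⁻³⁴ / 1.600 × 10⁻¹³ = 4.141 × 10⁻²¹ kg·m/s.
KE = p²/(2m) = (4.141 × 10⁻²¹)² / (2 × 1.675 × 10⁻²⁷) = 5.119 × 10⁻¹⁵ J = 32.0 keV.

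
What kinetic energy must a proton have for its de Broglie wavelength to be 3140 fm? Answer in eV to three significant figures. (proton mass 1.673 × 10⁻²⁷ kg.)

KE = 83.1 eV

p = h/λ = 6.626 × 10⁻³⁴ / 3.140 × 10⁻¹² = 2.110 × 10⁻²² kg·m/s.
KE = p²/(2m) = (2.110 × 10⁻²²)² / (2 × 1.673 × 10⁻²⁷) = 1.331 × 10⁻¹⁷ J = 83.1 eV.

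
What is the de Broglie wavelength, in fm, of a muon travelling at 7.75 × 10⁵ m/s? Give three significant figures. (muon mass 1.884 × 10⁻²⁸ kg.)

p = mv = 1.884 × 10⁻²⁸ × 7.75 × 10⁵ = 1.460 × 10⁻²² kg·m/s.
λ = h/p = 6.626 × 10⁻³⁴ / 1.460 × 10⁻²² = 4.54 × 10⁻¹² m = 4540 fm.

λ = 4540 fm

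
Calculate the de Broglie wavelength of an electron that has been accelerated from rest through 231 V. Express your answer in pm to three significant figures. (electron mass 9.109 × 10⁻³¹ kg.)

KE = eV = 1.602 × 10⁻¹⁹ × 231.0 = 3.701 × 10⁻¹⁷ J.
p = √(2mKE) = √(2 × 9.109 × 10⁻³¹ × 3.701 × 10⁻¹⁷) = 8.211 × 10⁻²⁴ kg·m/s.
λ = h/p = 6.626 × 10⁻³⁴ / 8.211 × 10⁻²⁴ = 8.07 × 10⁻¹¹ m = 80.7 pm.

λ = 80.7 pm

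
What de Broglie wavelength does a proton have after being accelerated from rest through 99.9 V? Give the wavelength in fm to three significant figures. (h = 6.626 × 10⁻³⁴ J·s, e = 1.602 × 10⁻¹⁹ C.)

λ = 2860 fm

KE = eV = 1.602 × 10⁻¹⁹ × 99.90 = 1.600 × 10⁻¹⁷ J.
p = √(2mKE) = √(2 × 1.673 × 10⁻²⁷ × 1.600 × 10⁻¹⁷) = 2.314 × 10⁻²² kg·m/s.
λ = h/p = 6.626 × 10⁻³⁴ / 2.314 × 10⁻²² = 2.86 × 10⁻¹² m = 2860 fm.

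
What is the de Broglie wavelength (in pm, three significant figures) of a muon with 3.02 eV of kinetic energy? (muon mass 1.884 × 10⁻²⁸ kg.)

KE = 3.02 eV = 4.838 × 10⁻¹⁹ J.
p = √(2mKE) = √(2 × 1.884 × 10⁻²⁸ × 4.838 × 10⁻¹⁹) = 1.350 × 10⁻²³ kg·m/s.
λ = h/p = 6.626 × 10⁻³⁴ / 1.350 × 10⁻²³ = 4.91 × 10⁻¹¹ m = 49.1 pm.

λ = 49.1 pm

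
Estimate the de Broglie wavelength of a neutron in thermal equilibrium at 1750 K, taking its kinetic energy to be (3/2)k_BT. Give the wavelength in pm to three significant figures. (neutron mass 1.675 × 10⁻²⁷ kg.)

KE = (3/2)k_BT = 1.5 × 1.381 × 10⁻²³ × 1750 = 3.625 × 10⁻²⁰ J.
p = √(2mKE) = √(2 × 1.675 × 10⁻²⁷ × 3.625 × 10⁻²⁰) = 1.102 × 10⁻²³ kg·m/s.
λ = h/p = 6.01 × 10⁻¹¹ m = 60.1 pm.

λ = 60.1 pm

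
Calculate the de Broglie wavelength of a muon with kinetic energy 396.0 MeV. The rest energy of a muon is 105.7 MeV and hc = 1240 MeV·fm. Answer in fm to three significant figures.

Total energy E = KE + m₀c² = 396.0 + 105.7 = 501.7 MeV.
(pc)² = E² − (m₀c²)² = (501.7)² − (105.7)² = 2.405 × 10⁵ MeV², so pc = 490.4 MeV.
λ = hc/(pc) = 1240 MeV·fm / 490.4 MeV = 2.53 fm.

λ = 2.53 fm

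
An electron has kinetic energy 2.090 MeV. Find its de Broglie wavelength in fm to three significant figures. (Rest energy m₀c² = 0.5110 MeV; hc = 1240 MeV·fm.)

Total energy E = KE + m₀c² = 2.090 + 0.5110 = 2.6010 MeV.
(pc)² = E² − (m₀c²)² = (2.6010)² − (0.5110)² = 6.504 MeV², so pc = 2.550 MeV.
λ = hc/(pc) = 1240 MeV·fm / 2.550 MeV = 486 fm.

λ = 486 fm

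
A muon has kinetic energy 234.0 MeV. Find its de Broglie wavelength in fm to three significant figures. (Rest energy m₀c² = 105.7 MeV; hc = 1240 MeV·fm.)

λ = 3.84 fm

Total energy E = KE + m₀c² = 234.0 + 105.7 = 339.7 MeV.
(pc)² = E² − (m₀c²)² = (339.7)² − (105.7)² = 1.042 × 10⁵ MeV², so pc = 322.8 MeV.
λ = hc/(pc) = 1240 MeV·fm / 322.8 MeV = 3.84 fm.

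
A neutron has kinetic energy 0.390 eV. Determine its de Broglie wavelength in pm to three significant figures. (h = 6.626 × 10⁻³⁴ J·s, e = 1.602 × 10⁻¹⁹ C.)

KE = 0.390 eV = 6.248 × 10⁻²⁰ J.
p = √(2mKE) = √(2 × 1.675 × 10⁻²⁷ × 6.248 × 10⁻²⁰) = 1.447 × 10⁻²³ kg·m/s.
λ = h/p = 6.626 × 10⁻³⁴ / 1.447 × 10⁻²³ = 4.58 × 10⁻¹¹ m = 45.8 pm.

λ = 45.8 pm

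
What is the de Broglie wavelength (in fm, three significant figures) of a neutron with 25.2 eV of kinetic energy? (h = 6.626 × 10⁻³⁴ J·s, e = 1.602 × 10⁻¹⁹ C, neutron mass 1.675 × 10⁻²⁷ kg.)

KE = 25.2 eV = 4.037 × 10⁻¹⁸ J.
p = √(2mKE) = √(2 × 1.675 × 10⁻²⁷ × 4.037 × 10⁻¹⁸) = 1.163 × 10⁻²² kg·m/s.
λ = h/p = 6.626 × 10⁻³⁴ / 1.163 × 10⁻²² = 5.70 × 10⁻¹² m = 5700 fm.

λ = 5700 fm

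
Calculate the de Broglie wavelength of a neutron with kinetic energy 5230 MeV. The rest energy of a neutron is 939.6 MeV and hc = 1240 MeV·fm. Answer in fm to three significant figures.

Total energy E = KE + m₀c² = 5230 + 939.6 = 6169.6 MeV.
(pc)² = E² − (m₀c²)² = (6169.6)² − (939.6)² = 3.718 × 10⁷ MeV², so pc = 6098 MeV.
λ = hc/(pc) = 1240 MeV·fm / 6098 MeV = 0.203 fm.

λ = 0.203 fm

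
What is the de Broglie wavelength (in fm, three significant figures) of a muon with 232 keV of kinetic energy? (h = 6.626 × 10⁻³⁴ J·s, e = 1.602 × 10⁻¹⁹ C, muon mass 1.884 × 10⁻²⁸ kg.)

λ = 177 fm

KE = 232 keV = 3.717 × 10⁻¹⁴ J.
p = √(2mKE) = √(2 × 1.884 × 10⁻²⁸ × 3.717 × 10⁻¹⁴) = 3.742 × 10⁻²¹ kg·m/s.
λ = h/p = 6.626 × 10⁻³⁴ / 3.742 × 10⁻²¹ = 1.77 × 10⁻¹³ m = 177 fm.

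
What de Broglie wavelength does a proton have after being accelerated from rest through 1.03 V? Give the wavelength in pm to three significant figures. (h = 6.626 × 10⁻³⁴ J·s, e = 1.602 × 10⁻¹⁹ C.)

KE = eV = 1.602 × 10⁻¹⁹ × 1.030 = 1.650 × 10⁻¹⁹ J.
p = √(2mKE) = √(2 × 1.673 × 10⁻²⁷ × 1.650 × 10⁻¹⁹) = 2.350 × 10⁻²³ kg·m/s.
λ = h/p = 6.626 × 10⁻³⁴ / 2.350 × 10⁻²³ = 2.82 × 10⁻¹¹ m = 28.2 pm.

λ = 28.2 pm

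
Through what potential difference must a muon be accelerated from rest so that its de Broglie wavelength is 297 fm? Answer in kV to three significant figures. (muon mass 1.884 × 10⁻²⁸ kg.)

V = 82.5 kV

p = h/λ = 6.626 × 10⁻³⁴ / 2.970 × 10⁻¹³ = 2.231 × 10⁻²¹ kg·m/s.
KE = p²/(2m) = 1.321 × 10⁻¹⁴ J.
V = KE/e = 1.321 × 10⁻¹⁴ / (1.602 × 10⁻¹⁹) = 82.5 kV.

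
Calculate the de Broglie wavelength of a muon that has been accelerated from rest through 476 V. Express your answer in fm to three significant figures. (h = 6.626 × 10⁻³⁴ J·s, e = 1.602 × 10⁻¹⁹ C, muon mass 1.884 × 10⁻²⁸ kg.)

KE = eV = 1.602 × 10⁻¹⁹ × 476.0 = 7.626 × 10⁻¹⁷ J.
p = √(2mKE) = √(2 × 1.884 × 10⁻²⁸ × 7.626 × 10⁻¹⁷) = 1.695 × 10⁻²² kg·m/s.
λ = h/p = 6.626 × 10⁻³⁴ / 1.695 × 10⁻²² = 3.91 × 10⁻¹² m = 3910 fm.

λ = 3910 fm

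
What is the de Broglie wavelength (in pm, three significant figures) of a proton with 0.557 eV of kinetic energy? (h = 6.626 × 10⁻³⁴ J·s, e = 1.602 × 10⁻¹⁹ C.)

KE = 0.557 eV = 8.923 × 10⁻²⁰ J.
p = √(2mKE) = √(2 × 1.673 × 10⁻²⁷ × 8.923 × 10⁻²⁰) = 1.728 × 10⁻²³ kg·m/s.
λ = h/p = 6.626 × 10⁻³⁴ / 1.728 × 10⁻²³ = 3.83 × 10⁻¹¹ m = 38.3 pm.

λ = 38.3 pm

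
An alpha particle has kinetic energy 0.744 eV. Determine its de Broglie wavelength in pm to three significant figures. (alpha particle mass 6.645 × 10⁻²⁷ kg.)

λ = 16.6 pm

KE = 0.744 eV = 1.192 × 10⁻¹⁹ J.
p = √(2mKE) = √(2 × 6.645 × 10⁻²⁷ × 1.192 × 10⁻¹⁹) = 3.980 × 10⁻²³ kg·m/s.
λ = h/p = 6.626 × 10⁻³⁴ / 3.980 × 10⁻²³ = 1.66 × 10⁻¹¹ m = 16.6 pm.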